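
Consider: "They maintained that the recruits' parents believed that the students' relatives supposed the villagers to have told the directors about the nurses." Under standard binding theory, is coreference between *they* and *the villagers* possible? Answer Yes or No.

No

*the villagers* is an R-expression; Principle C requires it to be free (not bound by any c-commanding expression).
— they: subject of the matrix clause; the pronoun c-commands the R-expression — coreference blocked (Principle C).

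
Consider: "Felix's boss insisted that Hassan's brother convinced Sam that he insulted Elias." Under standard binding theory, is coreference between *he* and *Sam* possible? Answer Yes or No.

Yes

*Sam* is an R-expression; Principle C requires it to be free (not bound by any c-commanding expression).
— he: subject of the clause headed by 'insulted'; the pronoun does not c-command the R-expression — coreference allowed.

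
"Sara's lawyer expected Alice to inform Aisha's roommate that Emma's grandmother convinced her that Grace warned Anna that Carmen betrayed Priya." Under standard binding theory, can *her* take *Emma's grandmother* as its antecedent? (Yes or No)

*her* is a pronoun; Principle B requires it to be free in its binding domain — the clause headed by 'convinced'.
— Emma's grandmother: subject of the clause headed by 'convinced'; c-commands the pronoun within its binding domain — blocked (Principle B).

No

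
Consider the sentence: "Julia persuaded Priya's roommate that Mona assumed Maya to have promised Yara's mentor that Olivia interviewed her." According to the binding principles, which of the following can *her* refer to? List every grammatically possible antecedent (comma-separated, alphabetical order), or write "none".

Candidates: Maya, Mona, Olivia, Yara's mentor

*her* is a pronoun; Principle B requires it to be free in its binding domain — the clause headed by 'interviewed'.
— Maya: subject of the clause headed by 'promised'; c-commands the pronoun but lies outside its binding domain — allowed.
— Mona: subject of the clause headed by 'assumed'; c-commands the pronoun but lies outside its binding domain — allowed.
— Olivia: subject of the clause headed by 'interviewed'; c-commands the pronoun within its binding domain — blocked (Principle B).
— Yara's mentor: object of the clause headed by 'promised'; c-commands the pronoun but lies outside its binding domain — allowed.

Maya, Mona, Yara's mentor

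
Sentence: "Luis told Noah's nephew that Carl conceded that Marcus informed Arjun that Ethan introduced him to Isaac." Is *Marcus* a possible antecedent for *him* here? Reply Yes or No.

*him* is a pronoun; Principle B requires it to be free in its binding domain — the clause headed by 'introduced'.
— Marcus: subject of the clause headed by 'informed'; c-commands the pronoun but lies outside its binding domain — allowed.

Yes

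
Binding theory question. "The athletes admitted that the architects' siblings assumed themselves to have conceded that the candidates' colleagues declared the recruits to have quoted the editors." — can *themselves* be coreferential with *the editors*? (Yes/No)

No

*themselves* is a reflexive; Principle A requires it to be bound within its binding domain — the clause headed by 'assumed'.
— the editors: object of the clause headed by 'quoted'; does not c-command the reflexive — cannot bind it (Principle A).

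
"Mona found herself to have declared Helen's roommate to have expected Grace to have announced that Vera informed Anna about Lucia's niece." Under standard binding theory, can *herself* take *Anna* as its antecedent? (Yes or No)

No

*herself* is a reflexive; Principle A requires it to be bound within its binding domain — the matrix clause.
— Anna: object of the clause headed by 'informed'; does not c-command the reflexive — cannot bind it (Principle A).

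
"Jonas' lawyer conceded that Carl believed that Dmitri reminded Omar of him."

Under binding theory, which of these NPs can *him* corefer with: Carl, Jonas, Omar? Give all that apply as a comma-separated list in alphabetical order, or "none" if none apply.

Carl, Jonas

*him* is a pronoun; Principle B requires it to be free in its binding domain — the clause headed by 'reminded'.
— Carl: subject of the clause headed by 'believed'; c-commands the pronoun but lies outside its binding domain — allowed.
— Jonas: possessor inside the subject DP of the matrix clause; does not c-command the pronoun — Principle B does not apply; allowed.
— Omar: object of the clause headed by 'reminded'; c-commands the pronoun within its binding domain — blocked (Principle B).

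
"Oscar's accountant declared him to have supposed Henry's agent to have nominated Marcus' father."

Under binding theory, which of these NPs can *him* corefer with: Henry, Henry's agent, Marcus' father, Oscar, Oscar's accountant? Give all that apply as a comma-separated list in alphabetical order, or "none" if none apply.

*him* is a pronoun; Principle B requires it to be free in its binding domain — the matrix clause.
— Henry: possessor inside the subject DP of the clause headed by 'nominated'; is c-commanded by the pronoun; coreference would bind this R-expression — blocked (Principle C).
— Henry's agent: subject of the clause headed by 'nominated'; is c-commanded by the pronoun; coreference would bind this R-expression — blocked (Principle C).
— Marcus' father: object of the clause headed by 'nominated'; is c-commanded by the pronoun; coreference would bind this R-expression — blocked (Principle C).
— Oscar: possessor inside the subject DP of the matrix clause; does not c-command the pronoun — Principle B does not apply; allowed.
— Oscar's accountant: subject of the matrix clause; c-commands the pronoun within its binding domain — blocked (Principle B).

Oscar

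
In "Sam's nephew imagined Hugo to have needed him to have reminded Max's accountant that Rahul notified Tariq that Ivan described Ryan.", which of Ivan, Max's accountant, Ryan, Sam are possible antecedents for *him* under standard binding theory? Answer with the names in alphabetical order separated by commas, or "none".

Sam

*him* is a pronoun; Principle B requires it to be free in its binding domain — the clause headed by 'needed'.
— Ivan: subject of the clause headed by 'described'; is c-commanded by the pronoun; coreference would bind this R-expression — blocked (Principle C).
— Max's accountant: object of the clause headed by 'reminded'; is c-commanded by the pronoun; coreference would bind this R-expression — blocked (Principle C).
— Ryan: object of the clause headed by 'described'; is c-commanded by the pronoun; coreference would bind this R-expression — blocked (Principle C).
— Sam: possessor inside the subject DP of the matrix clause; does not c-command the pronoun — Principle B does not apply; allowed.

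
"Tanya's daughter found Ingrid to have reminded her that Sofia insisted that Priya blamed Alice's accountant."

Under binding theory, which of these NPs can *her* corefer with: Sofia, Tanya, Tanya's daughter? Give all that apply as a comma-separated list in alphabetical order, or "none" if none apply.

*her* is a pronoun; Principle B requires it to be free in its binding domain — the clause headed by 'reminded'.
— Sofia: subject of the clause headed by 'insisted'; is c-commanded by the pronoun; coreference would bind this R-expression — blocked (Principle C).
— Tanya: possessor inside the subject DP of the matrix clause; does not c-command the pronoun — Principle B does not apply; allowed.
— Tanya's daughter: subject of the matrix clause; c-commands the pronoun but lies outside its binding domain — allowed.

Tanya, Tanya's daughter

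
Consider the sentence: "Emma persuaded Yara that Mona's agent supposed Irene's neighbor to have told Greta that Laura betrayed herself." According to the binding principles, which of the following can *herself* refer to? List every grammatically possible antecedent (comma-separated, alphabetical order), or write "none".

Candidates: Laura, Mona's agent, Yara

Laura

*herself* is a reflexive; Principle A requires it to be bound within its binding domain — the clause headed by 'betrayed'.
— Laura: subject of the clause headed by 'betrayed'; c-commands the reflexive within its binding domain — allowed (Principle A).
— Mona's agent: subject of the clause headed by 'supposed'; c-commands the reflexive but lies outside its binding domain — cannot bind it (Principle A).
— Yara: object of the matrix clause; c-commands the reflexive but lies outside its binding domain — cannot bind it (Principle A).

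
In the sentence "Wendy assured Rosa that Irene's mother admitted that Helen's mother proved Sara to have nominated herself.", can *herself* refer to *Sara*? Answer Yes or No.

Yes

*herself* is a reflexive; Principle A requires it to be bound within its binding domain — the clause headed by 'nominated'.
— Sara: subject of the clause headed by 'nominated'; c-commands the reflexive within its binding domain — allowed (Principle A).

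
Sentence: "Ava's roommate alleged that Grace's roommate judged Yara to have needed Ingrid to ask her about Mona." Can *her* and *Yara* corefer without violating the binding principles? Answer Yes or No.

Yes

*Yara* is an R-expression; Principle C requires it to be free (not bound by any c-commanding expression).
— her: object of the clause headed by 'ask'; the pronoun does not c-command the R-expression — coreference allowed.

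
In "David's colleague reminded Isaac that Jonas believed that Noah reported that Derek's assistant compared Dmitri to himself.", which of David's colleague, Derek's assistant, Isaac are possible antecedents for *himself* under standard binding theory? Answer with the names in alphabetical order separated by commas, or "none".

*himself* is a reflexive; Principle A requires it to be bound within its binding domain — the clause headed by 'compared'.
— David's colleague: subject of the matrix clause; c-commands the reflexive but lies outside its binding domain — cannot bind it (Principle A).
— Derek's assistant: subject of the clause headed by 'compared'; c-commands the reflexive within its binding domain — allowed (Principle A).
— Isaac: object of the matrix clause; c-commands the reflexive but lies outside its binding domain — cannot bind it (Principle A).

Derek's assistant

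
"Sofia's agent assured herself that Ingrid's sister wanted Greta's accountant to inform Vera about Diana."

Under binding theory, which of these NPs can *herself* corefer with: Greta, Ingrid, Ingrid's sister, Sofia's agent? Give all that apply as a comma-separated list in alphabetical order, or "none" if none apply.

Sofia's agent

*herself* is a reflexive; Principle A requires it to be bound within its binding domain — the matrix clause.
— Greta: possessor inside the subject DP of the clause headed by 'inform'; does not c-command the reflexive — cannot bind it (Principle A).
— Ingrid: possessor inside the subject DP of the clause headed by 'wanted'; does not c-command the reflexive — cannot bind it (Principle A).
— Ingrid's sister: subject of the clause headed by 'wanted'; does not c-command the reflexive — cannot bind it (Principle A).
— Sofia's agent: subject of the matrix clause; c-commands the reflexive within its binding domain — allowed (Principle A).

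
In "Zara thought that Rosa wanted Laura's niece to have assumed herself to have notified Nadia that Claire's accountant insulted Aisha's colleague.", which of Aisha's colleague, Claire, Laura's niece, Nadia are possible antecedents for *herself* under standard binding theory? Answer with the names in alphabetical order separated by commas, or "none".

Laura's niece

*herself* is a reflexive; Principle A requires it to be bound within its binding domain — the clause headed by 'assumed'.
— Aisha's colleague: object of the clause headed by 'insulted'; does not c-command the reflexive — cannot bind it (Principle A).
— Claire: possessor inside the subject DP of the clause headed by 'insulted'; does not c-command the reflexive — cannot bind it (Principle A).
— Laura's niece: subject of the clause headed by 'assumed'; c-commands the reflexive within its binding domain — allowed (Principle A).
— Nadia: object of the clause headed by 'notified'; does not c-command the reflexive — cannot bind it (Principle A).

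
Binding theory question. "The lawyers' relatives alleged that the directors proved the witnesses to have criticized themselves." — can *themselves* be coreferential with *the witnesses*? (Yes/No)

Yes

*themselves* is a reflexive; Principle A requires it to be bound within its binding domain — the clause headed by 'criticized'.
— the witnesses: subject of the clause headed by 'criticized'; c-commands the reflexive within its binding domain — allowed (Principle A).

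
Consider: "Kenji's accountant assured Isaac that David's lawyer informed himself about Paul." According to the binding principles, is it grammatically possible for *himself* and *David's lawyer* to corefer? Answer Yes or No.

*himself* is a reflexive; Principle A requires it to be bound within its binding domain — the clause headed by 'informed'.
— David's lawyer: subject of the clause headed by 'informed'; c-commands the reflexive within its binding domain — allowed (Principle A).

Yes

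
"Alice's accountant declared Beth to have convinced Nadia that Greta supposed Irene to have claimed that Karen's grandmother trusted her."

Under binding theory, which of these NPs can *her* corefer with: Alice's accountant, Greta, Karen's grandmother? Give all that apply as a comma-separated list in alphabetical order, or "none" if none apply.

Alice's accountant, Greta

*her* is a pronoun; Principle B requires it to be free in its binding domain — the clause headed by 'trusted'.
— Alice's accountant: subject of the matrix clause; c-commands the pronoun but lies outside its binding domain — allowed.
— Greta: subject of the clause headed by 'supposed'; c-commands the pronoun but lies outside its binding domain — allowed.
— Karen's grandmother: subject of the clause headed by 'trusted'; c-commands the pronoun within its binding domain — blocked (Principle B).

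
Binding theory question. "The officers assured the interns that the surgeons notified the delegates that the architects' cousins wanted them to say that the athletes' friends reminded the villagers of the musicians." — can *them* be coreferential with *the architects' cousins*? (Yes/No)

No

*them* is a pronoun; Principle B requires it to be free in its binding domain — the clause headed by 'wanted'.
— the architects' cousins: subject of the clause headed by 'wanted'; c-commands the pronoun within its binding domain — blocked (Principle B).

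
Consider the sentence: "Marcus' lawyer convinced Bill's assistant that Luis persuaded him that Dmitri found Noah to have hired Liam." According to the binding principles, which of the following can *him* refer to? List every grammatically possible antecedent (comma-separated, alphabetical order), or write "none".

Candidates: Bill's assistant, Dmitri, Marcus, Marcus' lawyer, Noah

Bill's assistant, Marcus, Marcus' lawyer

*him* is a pronoun; Principle B requires it to be free in its binding domain — the clause headed by 'persuaded'.
— Bill's assistant: object of the matrix clause; c-commands the pronoun but lies outside its binding domain — allowed.
— Dmitri: subject of the clause headed by 'found'; is c-commanded by the pronoun; coreference would bind this R-expression — blocked (Principle C).
— Marcus: possessor inside the subject DP of the matrix clause; does not c-command the pronoun — Principle B does not apply; allowed.
— Marcus' lawyer: subject of the matrix clause; c-commands the pronoun but lies outside its binding domain — allowed.
— Noah: subject of the clause headed by 'hired'; is c-commanded by the pronoun; coreference would bind this R-expression — blocked (Principle C).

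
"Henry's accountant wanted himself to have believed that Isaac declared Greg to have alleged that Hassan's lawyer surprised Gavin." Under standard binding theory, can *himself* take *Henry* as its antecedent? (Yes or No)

No

*himself* is a reflexive; Principle A requires it to be bound within its binding domain — the matrix clause.
— Henry: possessor inside the subject DP of the matrix clause; does not c-command the reflexive — cannot bind it (Principle A).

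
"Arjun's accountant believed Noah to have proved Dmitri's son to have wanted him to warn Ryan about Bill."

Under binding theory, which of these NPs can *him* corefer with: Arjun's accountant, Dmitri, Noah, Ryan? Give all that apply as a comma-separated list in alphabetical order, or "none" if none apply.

Arjun's accountant, Dmitri, Noah

*him* is a pronoun; Principle B requires it to be free in its binding domain — the clause headed by 'wanted'.
— Arjun's accountant: subject of the matrix clause; c-commands the pronoun but lies outside its binding domain — allowed.
— Dmitri: possessor inside the subject DP of the clause headed by 'wanted'; does not c-command the pronoun — Principle B does not apply; allowed.
— Noah: subject of the clause headed by 'proved'; c-commands the pronoun but lies outside its binding domain — allowed.
— Ryan: object of the clause headed by 'warn'; is c-commanded by the pronoun; coreference would bind this R-expression — blocked (Principle C).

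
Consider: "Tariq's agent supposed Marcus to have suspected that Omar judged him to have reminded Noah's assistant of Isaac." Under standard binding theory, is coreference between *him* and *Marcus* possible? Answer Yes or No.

Yes

*Marcus* is an R-expression; Principle C requires it to be free (not bound by any c-commanding expression).
— him: subject of the clause headed by 'reminded'; the pronoun does not c-command the R-expression — coreference allowed.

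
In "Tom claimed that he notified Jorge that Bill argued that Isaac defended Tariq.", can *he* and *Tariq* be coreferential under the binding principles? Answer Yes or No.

No

*Tariq* is an R-expression; Principle C requires it to be free (not bound by any c-commanding expression).
— he: subject of the clause headed by 'notified'; the pronoun c-commands the R-expression — coreference blocked (Principle C).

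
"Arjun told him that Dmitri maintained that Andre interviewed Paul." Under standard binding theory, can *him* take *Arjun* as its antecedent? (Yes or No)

*him* is a pronoun; Principle B requires it to be free in its binding domain — the matrix clause.
— Arjun: subject of the matrix clause; c-commands the pronoun within its binding domain — blocked (Principle B).

No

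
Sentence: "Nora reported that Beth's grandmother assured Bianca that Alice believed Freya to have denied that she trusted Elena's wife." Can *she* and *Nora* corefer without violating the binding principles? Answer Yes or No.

*Nora* is an R-expression; Principle C requires it to be free (not bound by any c-commanding expression).
— she: subject of the clause headed by 'trusted'; the pronoun does not c-command the R-expression — coreference allowed.

Yes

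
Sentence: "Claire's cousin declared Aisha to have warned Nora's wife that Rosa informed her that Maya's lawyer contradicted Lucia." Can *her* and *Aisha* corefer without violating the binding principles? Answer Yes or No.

Yes

*Aisha* is an R-expression; Principle C requires it to be free (not bound by any c-commanding expression).
— her: object of the clause headed by 'informed'; the pronoun does not c-command the R-expression — coreference allowed.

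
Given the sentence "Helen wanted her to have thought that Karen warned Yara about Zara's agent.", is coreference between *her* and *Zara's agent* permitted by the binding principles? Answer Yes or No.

*her* is a pronoun; Principle B requires it to be free in its binding domain — the matrix clause.
— Zara's agent: second object of the clause headed by 'warned'; is c-commanded by the pronoun; coreference would bind this R-expression — blocked (Principle C).

No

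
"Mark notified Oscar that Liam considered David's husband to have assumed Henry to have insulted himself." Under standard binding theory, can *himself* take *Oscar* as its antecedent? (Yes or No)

No

*himself* is a reflexive; Principle A requires it to be bound within its binding domain — the clause headed by 'insulted'.
— Oscar: object of the matrix clause; c-commands the reflexive but lies outside its binding domain — cannot bind it (Principle A).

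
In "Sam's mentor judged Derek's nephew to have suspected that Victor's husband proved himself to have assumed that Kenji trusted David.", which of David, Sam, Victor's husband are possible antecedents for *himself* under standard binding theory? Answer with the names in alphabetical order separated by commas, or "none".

*himself* is a reflexive; Principle A requires it to be bound within its binding domain — the clause headed by 'proved'.
— David: object of the clause headed by 'trusted'; does not c-command the reflexive — cannot bind it (Principle A).
— Sam: possessor inside the subject DP of the matrix clause; does not c-command the reflexive — cannot bind it (Principle A).
— Victor's husband: subject of the clause headed by 'proved'; c-commands the reflexive within its binding domain — allowed (Principle A).

Victor's husband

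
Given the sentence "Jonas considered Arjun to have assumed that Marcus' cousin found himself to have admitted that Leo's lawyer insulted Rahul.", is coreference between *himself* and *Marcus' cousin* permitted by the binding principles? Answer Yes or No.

Yes

*himself* is a reflexive; Principle A requires it to be bound within its binding domain — the clause headed by 'found'.
— Marcus' cousin: subject of the clause headed by 'found'; c-commands the reflexive within its binding domain — allowed (Principle A).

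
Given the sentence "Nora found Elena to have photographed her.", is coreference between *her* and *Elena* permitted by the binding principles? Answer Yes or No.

No

*her* is a pronoun; Principle B requires it to be free in its binding domain — the clause headed by 'photographed'.
— Elena: subject of the clause headed by 'photographed'; c-commands the pronoun within its binding domain — blocked (Principle B).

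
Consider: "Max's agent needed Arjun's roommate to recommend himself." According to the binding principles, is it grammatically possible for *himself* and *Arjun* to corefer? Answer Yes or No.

No

*himself* is a reflexive; Principle A requires it to be bound within its binding domain — the clause headed by 'recommend'.
— Arjun: possessor inside the subject DP of the clause headed by 'recommend'; does not c-command the reflexive — cannot bind it (Principle A).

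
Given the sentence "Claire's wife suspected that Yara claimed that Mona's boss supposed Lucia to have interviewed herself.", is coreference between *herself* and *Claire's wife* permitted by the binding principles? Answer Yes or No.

*herself* is a reflexive; Principle A requires it to be bound within its binding domain — the clause headed by 'interviewed'.
— Claire's wife: subject of the matrix clause; c-commands the reflexive but lies outside its binding domain — cannot bind it (Principle A).

No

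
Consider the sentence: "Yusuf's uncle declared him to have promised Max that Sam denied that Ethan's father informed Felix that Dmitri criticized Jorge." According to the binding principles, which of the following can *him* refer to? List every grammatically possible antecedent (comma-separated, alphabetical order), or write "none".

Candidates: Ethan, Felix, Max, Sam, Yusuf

Yusuf

*him* is a pronoun; Principle B requires it to be free in its binding domain — the matrix clause.
— Ethan: possessor inside the subject DP of the clause headed by 'informed'; is c-commanded by the pronoun; coreference would bind this R-expression — blocked (Principle C).
— Felix: object of the clause headed by 'informed'; is c-commanded by the pronoun; coreference would bind this R-expression — blocked (Principle C).
— Max: object of the clause headed by 'promised'; is c-commanded by the pronoun; coreference would bind this R-expression — blocked (Principle C).
— Sam: subject of the clause headed by 'denied'; is c-commanded by the pronoun; coreference would bind this R-expression — blocked (Principle C).
— Yusuf: possessor inside the subject DP of the matrix clause; does not c-command the pronoun — Principle B does not apply; allowed.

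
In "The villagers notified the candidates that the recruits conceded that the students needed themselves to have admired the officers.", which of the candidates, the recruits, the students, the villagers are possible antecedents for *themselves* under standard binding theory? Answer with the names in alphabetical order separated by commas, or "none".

*themselves* is a reflexive; Principle A requires it to be bound within its binding domain — the clause headed by 'needed'.
— the candidates: object of the matrix clause; c-commands the reflexive but lies outside its binding domain — cannot bind it (Principle A).
— the recruits: subject of the clause headed by 'conceded'; c-commands the reflexive but lies outside its binding domain — cannot bind it (Principle A).
— the students: subject of the clause headed by 'needed'; c-commands the reflexive within its binding domain — allowed (Principle A).
— the villagers: subject of the matrix clause; c-commands the reflexive but lies outside its binding domain — cannot bind it (Principle A).

the students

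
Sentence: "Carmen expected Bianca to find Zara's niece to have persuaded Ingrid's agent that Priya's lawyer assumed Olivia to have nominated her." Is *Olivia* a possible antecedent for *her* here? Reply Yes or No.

*her* is a pronoun; Principle B requires it to be free in its binding domain — the clause headed by 'nominated'.
— Olivia: subject of the clause headed by 'nominated'; c-commands the pronoun within its binding domain — blocked (Principle B).

No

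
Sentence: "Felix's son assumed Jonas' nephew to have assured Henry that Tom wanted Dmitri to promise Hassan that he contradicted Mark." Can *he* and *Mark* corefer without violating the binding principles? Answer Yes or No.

No

*Mark* is an R-expression; Principle C requires it to be free (not bound by any c-commanding expression).
— he: subject of the clause headed by 'contradicted'; the pronoun c-commands the R-expression — coreference blocked (Principle C).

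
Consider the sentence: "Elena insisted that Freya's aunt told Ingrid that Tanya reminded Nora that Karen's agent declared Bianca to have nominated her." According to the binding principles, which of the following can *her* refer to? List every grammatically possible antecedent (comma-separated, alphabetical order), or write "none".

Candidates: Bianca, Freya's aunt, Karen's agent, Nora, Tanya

Freya's aunt, Karen's agent, Nora, Tanya

*her* is a pronoun; Principle B requires it to be free in its binding domain — the clause headed by 'nominated'.
— Bianca: subject of the clause headed by 'nominated'; c-commands the pronoun within its binding domain — blocked (Principle B).
— Freya's aunt: subject of the clause headed by 'told'; c-commands the pronoun but lies outside its binding domain — allowed.
— Karen's agent: subject of the clause headed by 'declared'; c-commands the pronoun but lies outside its binding domain — allowed.
— Nora: object of the clause headed by 'reminded'; c-commands the pronoun but lies outside its binding domain — allowed.
— Tanya: subject of the clause headed by 'reminded'; c-commands the pronoun but lies outside its binding domain — allowed.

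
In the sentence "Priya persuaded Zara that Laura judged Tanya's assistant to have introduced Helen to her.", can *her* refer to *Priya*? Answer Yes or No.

Yes

*her* is a pronoun; Principle B requires it to be free in its binding domain — the clause headed by 'introduced'.
— Priya: subject of the matrix clause; c-commands the pronoun but lies outside its binding domain — allowed.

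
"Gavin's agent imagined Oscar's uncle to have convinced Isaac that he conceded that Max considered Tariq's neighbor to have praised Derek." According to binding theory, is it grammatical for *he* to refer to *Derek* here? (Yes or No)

*Derek* is an R-expression; Principle C requires it to be free (not bound by any c-commanding expression).
— he: subject of the clause headed by 'conceded'; the pronoun c-commands the R-expression — coreference blocked (Principle C).

No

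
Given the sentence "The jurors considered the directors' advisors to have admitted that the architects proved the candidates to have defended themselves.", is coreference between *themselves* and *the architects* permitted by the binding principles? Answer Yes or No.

No

*themselves* is a reflexive; Principle A requires it to be bound within its binding domain — the clause headed by 'defended'.
— the architects: subject of the clause headed by 'proved'; c-commands the reflexive but lies outside its binding domain — cannot bind it (Principle A).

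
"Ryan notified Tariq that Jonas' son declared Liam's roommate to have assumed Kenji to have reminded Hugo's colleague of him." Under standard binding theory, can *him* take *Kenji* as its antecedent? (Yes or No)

*him* is a pronoun; Principle B requires it to be free in its binding domain — the clause headed by 'reminded'.
— Kenji: subject of the clause headed by 'reminded'; c-commands the pronoun within its binding domain — blocked (Principle B).

No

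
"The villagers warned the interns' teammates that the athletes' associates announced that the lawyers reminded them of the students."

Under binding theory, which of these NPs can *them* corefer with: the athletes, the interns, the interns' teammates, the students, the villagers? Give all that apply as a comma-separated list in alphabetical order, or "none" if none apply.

the athletes, the interns, the interns' teammates, the villagers

*them* is a pronoun; Principle B requires it to be free in its binding domain — the clause headed by 'reminded'.
— the athletes: possessor inside the subject DP of the clause headed by 'announced'; does not c-command the pronoun — Principle B does not apply; allowed.
— the interns: possessor inside the object DP of the matrix clause; does not c-command the pronoun — Principle B does not apply; allowed.
— the interns' teammates: object of the matrix clause; c-commands the pronoun but lies outside its binding domain — allowed.
— the students: second object of the clause headed by 'reminded'; is c-commanded by the pronoun; coreference would bind this R-expression — blocked (Principle C).
— the villagers: subject of the matrix clause; c-commands the pronoun but lies outside its binding domain — allowed.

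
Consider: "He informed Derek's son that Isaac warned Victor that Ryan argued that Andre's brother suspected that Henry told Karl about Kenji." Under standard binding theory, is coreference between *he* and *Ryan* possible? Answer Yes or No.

No

*Ryan* is an R-expression; Principle C requires it to be free (not bound by any c-commanding expression).
— he: subject of the matrix clause; the pronoun c-commands the R-expression — coreference blocked (Principle C).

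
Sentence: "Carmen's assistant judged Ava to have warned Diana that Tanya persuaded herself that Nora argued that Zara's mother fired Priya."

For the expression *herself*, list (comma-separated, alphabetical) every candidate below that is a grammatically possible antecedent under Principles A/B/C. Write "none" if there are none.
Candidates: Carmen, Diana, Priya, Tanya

Tanya

*herself* is a reflexive; Principle A requires it to be bound within its binding domain — the clause headed by 'persuaded'.
— Carmen: possessor inside the subject DP of the matrix clause; does not c-command the reflexive — cannot bind it (Principle A).
— Diana: object of the clause headed by 'warned'; c-commands the reflexive but lies outside its binding domain — cannot bind it (Principle A).
— Priya: object of the clause headed by 'fired'; does not c-command the reflexive — cannot bind it (Principle A).
— Tanya: subject of the clause headed by 'persuaded'; c-commands the reflexive within its binding domain — allowed (Principle A).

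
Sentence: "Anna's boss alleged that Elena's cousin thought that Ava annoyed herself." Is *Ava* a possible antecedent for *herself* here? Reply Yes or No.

Yes

*herself* is a reflexive; Principle A requires it to be bound within its binding domain — the clause headed by 'annoyed'.
— Ava: subject of the clause headed by 'annoyed'; c-commands the reflexive within its binding domain — allowed (Principle A).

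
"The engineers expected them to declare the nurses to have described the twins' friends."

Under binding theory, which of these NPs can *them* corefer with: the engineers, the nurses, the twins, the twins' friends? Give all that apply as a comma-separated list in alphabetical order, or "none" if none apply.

none

*them* is a pronoun; Principle B requires it to be free in its binding domain — the matrix clause.
— the engineers: subject of the matrix clause; c-commands the pronoun within its binding domain — blocked (Principle B).
— the nurses: subject of the clause headed by 'described'; is c-commanded by the pronoun; coreference would bind this R-expression — blocked (Principle C).
— the twins: possessor inside the object DP of the clause headed by 'described'; is c-commanded by the pronoun; coreference would bind this R-expression — blocked (Principle C).
— the twins' friends: object of the clause headed by 'described'; is c-commanded by the pronoun; coreference would bind this R-expression — blocked (Principle C).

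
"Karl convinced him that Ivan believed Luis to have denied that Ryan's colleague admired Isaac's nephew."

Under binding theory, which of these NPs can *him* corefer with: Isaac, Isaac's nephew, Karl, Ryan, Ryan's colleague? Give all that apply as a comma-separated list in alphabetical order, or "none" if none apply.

none

*him* is a pronoun; Principle B requires it to be free in its binding domain — the matrix clause.
— Isaac: possessor inside the object DP of the clause headed by 'admired'; is c-commanded by the pronoun; coreference would bind this R-expression — blocked (Principle C).
— Isaac's nephew: object of the clause headed by 'admired'; is c-commanded by the pronoun; coreference would bind this R-expression — blocked (Principle C).
— Karl: subject of the matrix clause; c-commands the pronoun within its binding domain — blocked (Principle B).
— Ryan: possessor inside the subject DP of the clause headed by 'admired'; is c-commanded by the pronoun; coreference would bind this R-expression — blocked (Principle C).
— Ryan's colleague: subject of the clause headed by 'admired'; is c-commanded by the pronoun; coreference would bind this R-expression — blocked (Principle C).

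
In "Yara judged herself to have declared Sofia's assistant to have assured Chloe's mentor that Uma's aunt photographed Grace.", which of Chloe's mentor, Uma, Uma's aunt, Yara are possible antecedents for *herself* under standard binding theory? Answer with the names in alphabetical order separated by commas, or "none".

Yara

*herself* is a reflexive; Principle A requires it to be bound within its binding domain — the matrix clause.
— Chloe's mentor: object of the clause headed by 'assured'; does not c-command the reflexive — cannot bind it (Principle A).
— Uma: possessor inside the subject DP of the clause headed by 'photographed'; does not c-command the reflexive — cannot bind it (Principle A).
— Uma's aunt: subject of the clause headed by 'photographed'; does not c-command the reflexive — cannot bind it (Principle A).
— Yara: subject of the matrix clause; c-commands the reflexive within its binding domain — allowed (Principle A).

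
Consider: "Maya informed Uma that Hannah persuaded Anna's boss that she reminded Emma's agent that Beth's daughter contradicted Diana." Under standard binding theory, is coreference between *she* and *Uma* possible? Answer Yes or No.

Yes

*Uma* is an R-expression; Principle C requires it to be free (not bound by any c-commanding expression).
— she: subject of the clause headed by 'reminded'; the pronoun does not c-command the R-expression — coreference allowed.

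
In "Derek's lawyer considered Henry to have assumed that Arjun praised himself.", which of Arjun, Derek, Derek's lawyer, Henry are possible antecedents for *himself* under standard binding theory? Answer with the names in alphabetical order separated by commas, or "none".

Arjun

*himself* is a reflexive; Principle A requires it to be bound within its binding domain — the clause headed by 'praised'.
— Arjun: subject of the clause headed by 'praised'; c-commands the reflexive within its binding domain — allowed (Principle A).
— Derek: possessor inside the subject DP of the matrix clause; does not c-command the reflexive — cannot bind it (Principle A).
— Derek's lawyer: subject of the matrix clause; c-commands the reflexive but lies outside its binding domain — cannot bind it (Principle A).
— Henry: subject of the clause headed by 'assumed'; c-commands the reflexive but lies outside its binding domain — cannot bind it (Principle A).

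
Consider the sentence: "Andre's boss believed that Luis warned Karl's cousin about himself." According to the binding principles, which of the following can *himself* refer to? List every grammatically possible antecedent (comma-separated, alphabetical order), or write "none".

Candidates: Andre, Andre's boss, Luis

Luis

*himself* is a reflexive; Principle A requires it to be bound within its binding domain — the clause headed by 'warned'.
— Andre: possessor inside the subject DP of the matrix clause; does not c-command the reflexive — cannot bind it (Principle A).
— Andre's boss: subject of the matrix clause; c-commands the reflexive but lies outside its binding domain — cannot bind it (Principle A).
— Luis: subject of the clause headed by 'warned'; c-commands the reflexive within its binding domain — allowed (Principle A).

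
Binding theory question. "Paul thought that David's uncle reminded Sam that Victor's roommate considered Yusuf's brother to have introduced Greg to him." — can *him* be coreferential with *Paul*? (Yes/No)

Yes

*him* is a pronoun; Principle B requires it to be free in its binding domain — the clause headed by 'introduced'.
— Paul: subject of the matrix clause; c-commands the pronoun but lies outside its binding domain — allowed.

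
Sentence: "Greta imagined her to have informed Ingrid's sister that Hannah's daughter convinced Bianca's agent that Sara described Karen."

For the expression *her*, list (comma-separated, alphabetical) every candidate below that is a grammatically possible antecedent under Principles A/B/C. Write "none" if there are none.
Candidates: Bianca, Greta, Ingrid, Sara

none

*her* is a pronoun; Principle B requires it to be free in its binding domain — the matrix clause.
— Bianca: possessor inside the object DP of the clause headed by 'convinced'; is c-commanded by the pronoun; coreference would bind this R-expression — blocked (Principle C).
— Greta: subject of the matrix clause; c-commands the pronoun within its binding domain — blocked (Principle B).
— Ingrid: possessor inside the object DP of the clause headed by 'informed'; is c-commanded by the pronoun; coreference would bind this R-expression — blocked (Principle C).
— Sara: subject of the clause headed by 'described'; is c-commanded by the pronoun; coreference would bind this R-expression — blocked (Principle C).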